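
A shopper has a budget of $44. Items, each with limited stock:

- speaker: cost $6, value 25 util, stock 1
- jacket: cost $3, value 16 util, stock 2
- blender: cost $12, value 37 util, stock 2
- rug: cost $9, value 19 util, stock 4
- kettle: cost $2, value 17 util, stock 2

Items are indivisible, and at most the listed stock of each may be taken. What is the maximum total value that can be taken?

165 util

Best selections within cost 44 and stock limits:
- 1×speaker + 2×jacket + 2×blender + 2×kettle: cost 40, value 165
- 2×jacket + 2×blender + 1×rug + 2×kettle: cost 43, value 159
- 1×speaker + 2×blender + 1×rug + 2×kettle: cost 43, value 152
Best: 165 util.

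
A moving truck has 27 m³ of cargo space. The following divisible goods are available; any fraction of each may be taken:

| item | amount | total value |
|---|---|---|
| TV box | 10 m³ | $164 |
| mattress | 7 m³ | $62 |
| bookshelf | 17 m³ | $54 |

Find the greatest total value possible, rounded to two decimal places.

257.76

Take in order of value per unit:
- TV box (164/10 per unit): all 10 → value 164, running total 164.00
- mattress (62/7 per unit): all 7 → value 62, running total 226.00
- bookshelf (54/17 per unit): 10 of 17 → value 10×54/17 = 31.7647, running total 257.76
Total 257.76.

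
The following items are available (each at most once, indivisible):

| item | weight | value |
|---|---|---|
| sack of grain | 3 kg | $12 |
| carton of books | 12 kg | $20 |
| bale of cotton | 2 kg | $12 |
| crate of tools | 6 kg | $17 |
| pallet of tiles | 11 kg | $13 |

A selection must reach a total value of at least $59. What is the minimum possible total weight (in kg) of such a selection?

23

Subsets with value ≥ 59, sorted by total weight:
- sack of grain+carton of books+bale of cotton+crate of tools: weight 23, value 61
- carton of books+bale of cotton+crate of tools+pallet of tiles: weight 31, value 62
Minimum weight: 23 kg.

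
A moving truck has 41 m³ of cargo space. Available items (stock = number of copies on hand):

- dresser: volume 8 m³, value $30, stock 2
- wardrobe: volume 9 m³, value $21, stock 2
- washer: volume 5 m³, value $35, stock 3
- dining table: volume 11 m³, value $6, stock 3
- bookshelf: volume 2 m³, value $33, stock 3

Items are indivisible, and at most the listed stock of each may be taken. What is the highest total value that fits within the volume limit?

Best selections within volume 41 and stock limits:
- 2×dresser + 3×washer + 3×bookshelf: volume 37, value 264
- 1×dresser + 1×wardrobe + 3×washer + 3×bookshelf: volume 38, value 255
- 2×dresser + 1×wardrobe + 2×washer + 3×bookshelf: volume 41, value 250
Best: $264.

$264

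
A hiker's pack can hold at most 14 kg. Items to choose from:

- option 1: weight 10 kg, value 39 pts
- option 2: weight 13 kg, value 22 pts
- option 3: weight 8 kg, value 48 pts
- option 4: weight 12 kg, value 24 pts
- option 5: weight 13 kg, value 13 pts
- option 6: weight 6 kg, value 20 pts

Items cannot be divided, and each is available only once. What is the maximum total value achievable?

68 pts

Check high-value combinations within 14 kg:
- option 3+option 6: weight 8+6=14, value 48+20=68
- option 3: weight 8, value 48
- option 1: weight 10, value 39
Best: 68 pts.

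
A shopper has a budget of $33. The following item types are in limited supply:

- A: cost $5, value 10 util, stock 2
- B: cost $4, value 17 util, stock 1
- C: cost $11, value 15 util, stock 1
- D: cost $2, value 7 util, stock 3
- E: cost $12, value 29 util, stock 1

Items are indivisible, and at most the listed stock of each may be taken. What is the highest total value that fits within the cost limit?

Best selections within cost 33 and stock limits:
- 2×A + 1×B + 3×D + 1×E: cost 32, value 87
- 1×B + 1×C + 3×D + 1×E: cost 33, value 82
Best: 87 util.

87 util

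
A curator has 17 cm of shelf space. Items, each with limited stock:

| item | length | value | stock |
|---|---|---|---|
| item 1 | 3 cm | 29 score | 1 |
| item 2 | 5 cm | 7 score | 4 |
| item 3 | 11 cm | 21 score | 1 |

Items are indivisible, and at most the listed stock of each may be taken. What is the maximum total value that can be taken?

Top feasible selections:
- 1×item 1 + 1×item 3: length 14, value 50
- 1×item 1 + 2×item 2: length 13, value 43
- 1×item 1 + 1×item 2: length 8, value 36
Best: 50 score.

50 score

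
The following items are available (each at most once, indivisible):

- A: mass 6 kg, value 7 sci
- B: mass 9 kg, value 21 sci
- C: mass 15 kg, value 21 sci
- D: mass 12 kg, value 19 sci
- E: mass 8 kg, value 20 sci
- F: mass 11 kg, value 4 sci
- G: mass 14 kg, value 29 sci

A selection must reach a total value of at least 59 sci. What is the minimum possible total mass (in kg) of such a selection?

Subsets with value ≥ 59, sorted by total mass:
- B+D+E: mass 29, value 60
- B+E+G: mass 31, value 70
- B+C+E: mass 32, value 62
- D+E+G: mass 34, value 68
Minimum mass: 29 kg.

29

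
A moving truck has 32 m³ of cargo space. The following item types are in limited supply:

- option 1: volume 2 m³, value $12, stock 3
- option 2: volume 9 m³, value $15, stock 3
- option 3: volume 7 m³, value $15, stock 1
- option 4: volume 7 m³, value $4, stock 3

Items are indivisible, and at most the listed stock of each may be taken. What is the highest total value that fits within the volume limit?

Best selections within volume 32 and stock limits:
- 3×option 1 + 2×option 2 + 1×option 3: volume 31, value 81
- 3×option 1 + 1×option 2 + 1×option 3 + 1×option 4: volume 29, value 70
- 3×option 1 + 2×option 2 + 1×option 4: volume 31, value 70
- 2×option 1 + 2×option 2 + 1×option 3: volume 29, value 69
Best: $81.

$81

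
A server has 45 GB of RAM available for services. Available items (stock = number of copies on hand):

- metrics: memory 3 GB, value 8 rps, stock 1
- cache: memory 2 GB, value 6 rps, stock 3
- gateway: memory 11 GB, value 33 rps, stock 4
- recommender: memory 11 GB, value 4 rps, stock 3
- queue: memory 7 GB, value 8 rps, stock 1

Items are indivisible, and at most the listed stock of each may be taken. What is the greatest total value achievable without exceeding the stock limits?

Best selections within memory 45 and stock limits:
- 4×gateway: memory 44, value 132
- 1×metrics + 3×cache + 3×gateway: memory 42, value 125
- 1×metrics + 1×cache + 3×gateway + 1×queue: memory 45, value 121
Best: 132 rps.

132 rps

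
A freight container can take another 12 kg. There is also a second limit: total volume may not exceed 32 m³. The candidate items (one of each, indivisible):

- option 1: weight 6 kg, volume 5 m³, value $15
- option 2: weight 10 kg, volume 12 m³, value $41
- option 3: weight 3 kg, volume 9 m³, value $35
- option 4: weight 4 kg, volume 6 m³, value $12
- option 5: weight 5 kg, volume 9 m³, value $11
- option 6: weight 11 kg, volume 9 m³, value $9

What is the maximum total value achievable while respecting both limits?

$58

Feasible sets respecting both limits:
- option 3+option 4+option 5: weight 12, volume 24, value 58
- option 1+option 3: weight 9, volume 14, value 50
- option 3+option 4: weight 7, volume 15, value 47
Best: $58.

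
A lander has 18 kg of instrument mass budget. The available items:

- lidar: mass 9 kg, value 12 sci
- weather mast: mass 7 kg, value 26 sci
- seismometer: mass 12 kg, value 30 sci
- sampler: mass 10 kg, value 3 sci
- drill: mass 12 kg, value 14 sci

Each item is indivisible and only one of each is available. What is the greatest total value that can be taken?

Check high-value combinations within 18 kg:
- lidar+weather mast: mass 9+7=16, value 12+26=38
- seismometer: mass 12, value 30
- weather mast+sampler: mass 7+10=17, value 26+3=29
- weather mast: mass 7, value 26
- drill: mass 12, value 14
Best: 38 sci.

38 sci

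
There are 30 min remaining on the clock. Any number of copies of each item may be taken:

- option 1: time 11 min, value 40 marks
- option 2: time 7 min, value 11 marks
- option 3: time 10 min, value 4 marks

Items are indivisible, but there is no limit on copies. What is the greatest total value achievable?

Best value-per-unit is option 1 at 40/11; filling with it alone gives 2×40 = 80.
Optimal mix: 2×option 1 + 1×option 2 → time 29, value 91.

91 marks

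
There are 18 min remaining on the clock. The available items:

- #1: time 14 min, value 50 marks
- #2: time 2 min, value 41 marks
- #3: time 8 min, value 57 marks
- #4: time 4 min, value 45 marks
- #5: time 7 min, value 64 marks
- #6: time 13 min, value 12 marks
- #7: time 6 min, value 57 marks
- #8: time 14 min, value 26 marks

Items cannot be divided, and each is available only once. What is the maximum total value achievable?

166 marks

Check high-value combinations within 18 min:
- #4+#5+#7: time 4+7+6=17, value 45+64+57=166
- #2+#5+#7: time 2+7+6=15, value 41+64+57=162
- #2+#3+#5: time 2+8+7=17, value 41+57+64=162
- #3+#4+#7: time 8+4+6=18, value 57+45+57=159
Best: 166 marks.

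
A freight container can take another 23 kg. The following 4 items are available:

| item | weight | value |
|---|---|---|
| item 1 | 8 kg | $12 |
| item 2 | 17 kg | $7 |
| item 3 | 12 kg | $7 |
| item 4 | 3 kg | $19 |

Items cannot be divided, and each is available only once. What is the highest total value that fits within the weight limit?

$38

This is a 0/1 knapsack; check combinations near the capacity.
- item 1+item 3+item 4: weight 8+12+3=23, value 12+7+19=38
- item 1+item 4: weight 8+3=11, value 12+19=31
- item 3+item 4: weight 12+3=15, value 7+19=26
Best: $38.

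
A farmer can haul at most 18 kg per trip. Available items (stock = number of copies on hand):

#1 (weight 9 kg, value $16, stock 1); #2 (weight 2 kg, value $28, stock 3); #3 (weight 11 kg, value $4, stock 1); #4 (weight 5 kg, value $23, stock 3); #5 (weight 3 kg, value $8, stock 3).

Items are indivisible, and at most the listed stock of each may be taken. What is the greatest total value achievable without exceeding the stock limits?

Top feasible selections:
- 3×#2 + 2×#4: weight 16, value 130
- 3×#2 + 1×#4 + 2×#5: weight 17, value 123
- 3×#2 + 1×#4 + 1×#5: weight 14, value 115
- 2×#2 + 2×#4 + 1×#5: weight 17, value 110
Best: $130.

$130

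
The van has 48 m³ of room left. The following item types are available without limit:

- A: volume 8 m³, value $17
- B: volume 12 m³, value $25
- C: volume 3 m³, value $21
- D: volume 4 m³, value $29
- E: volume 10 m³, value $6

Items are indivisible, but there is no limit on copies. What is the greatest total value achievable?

$348

Best value-per-unit is D at 29/4, and filling with it alone uses volume 12×4=48. No mix of the others beats 12×29 = 348.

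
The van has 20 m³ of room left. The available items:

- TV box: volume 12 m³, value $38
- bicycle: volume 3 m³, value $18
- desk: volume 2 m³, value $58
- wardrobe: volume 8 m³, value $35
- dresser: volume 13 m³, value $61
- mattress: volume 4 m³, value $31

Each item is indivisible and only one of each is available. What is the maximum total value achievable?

Check high-value combinations within 20 m³:
- desk+dresser+mattress: volume 2+13+4=19, value 58+61+31=150
- bicycle+desk+wardrobe+mattress: volume 3+2+8+4=17, value 18+58+35+31=142
- bicycle+desk+dresser: volume 3+2+13=18, value 18+58+61=137
- TV box+desk+mattress: volume 12+2+4=18, value 38+58+31=127
- desk+wardrobe+mattress: volume 2+8+4=14, value 58+35+31=124
Best: $150.

$150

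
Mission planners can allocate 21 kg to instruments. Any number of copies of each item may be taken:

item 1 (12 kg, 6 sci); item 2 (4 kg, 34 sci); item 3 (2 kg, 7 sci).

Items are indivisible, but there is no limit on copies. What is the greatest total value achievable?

170 sci

Best value-per-unit is item 2 at 34/4, and filling with it alone uses mass 5×4=20. No mix of the others beats 5×34 = 170.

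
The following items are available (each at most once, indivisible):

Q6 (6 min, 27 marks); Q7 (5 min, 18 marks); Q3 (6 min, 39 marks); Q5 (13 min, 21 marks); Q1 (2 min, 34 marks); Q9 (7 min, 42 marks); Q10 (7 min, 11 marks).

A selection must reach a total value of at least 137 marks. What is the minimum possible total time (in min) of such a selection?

Subsets with value ≥ 137, sorted by total time:
- Q6+Q3+Q1+Q9: time 21, value 142
- Q6+Q7+Q3+Q1+Q9: time 26, value 160
Minimum time: 21 min.

21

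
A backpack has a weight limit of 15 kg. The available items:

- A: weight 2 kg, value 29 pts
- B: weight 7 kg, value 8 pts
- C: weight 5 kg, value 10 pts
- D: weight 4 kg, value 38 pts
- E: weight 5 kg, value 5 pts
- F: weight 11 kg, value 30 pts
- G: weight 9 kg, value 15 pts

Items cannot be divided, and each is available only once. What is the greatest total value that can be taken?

82 pts

Check high-value combinations within 15 kg:
- A+D+G: weight 2+4+9=15, value 29+38+15=82
- A+C+D: weight 2+5+4=11, value 29+10+38=77
- A+B+D: weight 2+7+4=13, value 29+8+38=75
- A+D+E: weight 2+4+5=11, value 29+38+5=72
- D+F: weight 4+11=15, value 38+30=68
Best: 82 pts.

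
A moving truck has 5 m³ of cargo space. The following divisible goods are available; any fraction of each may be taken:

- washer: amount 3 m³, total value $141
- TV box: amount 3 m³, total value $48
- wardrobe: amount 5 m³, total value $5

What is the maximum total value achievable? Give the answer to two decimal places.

Take in order of value per unit:
- washer (141/3 per unit): all 3 → value 141, running total 141.00
- TV box (48/3 per unit): 2 of 3 → value 2×48/3 = 32.0000, running total 173.00
Total 173.00.

173.00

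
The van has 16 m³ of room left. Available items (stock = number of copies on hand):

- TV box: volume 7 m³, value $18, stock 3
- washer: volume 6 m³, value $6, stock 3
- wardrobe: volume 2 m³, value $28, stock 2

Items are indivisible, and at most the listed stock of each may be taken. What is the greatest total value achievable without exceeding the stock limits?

Top feasible selections:
- 1×TV box + 2×wardrobe: volume 11, value 74
- 2×washer + 2×wardrobe: volume 16, value 68
- 2×TV box + 1×wardrobe: volume 16, value 64
Best: $74.

$74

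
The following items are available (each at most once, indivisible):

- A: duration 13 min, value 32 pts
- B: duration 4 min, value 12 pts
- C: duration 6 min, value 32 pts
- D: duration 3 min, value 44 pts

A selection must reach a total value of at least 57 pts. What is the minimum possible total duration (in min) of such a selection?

Subsets with value ≥ 57, sorted by total duration:
- C+D: duration 9, value 76
- B+C+D: duration 13, value 88
- A+D: duration 16, value 76
- A+C: duration 19, value 64
Minimum duration: 9 min.

9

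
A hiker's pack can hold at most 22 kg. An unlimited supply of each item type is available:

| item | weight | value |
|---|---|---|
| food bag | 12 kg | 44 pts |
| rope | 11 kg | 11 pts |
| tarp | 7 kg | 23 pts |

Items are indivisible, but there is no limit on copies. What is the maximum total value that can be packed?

69 pts

Best value-per-unit is food bag at 44/12; filling with it alone gives 1×44 = 44.
Optimal mix: 3×tarp → weight 21, value 69.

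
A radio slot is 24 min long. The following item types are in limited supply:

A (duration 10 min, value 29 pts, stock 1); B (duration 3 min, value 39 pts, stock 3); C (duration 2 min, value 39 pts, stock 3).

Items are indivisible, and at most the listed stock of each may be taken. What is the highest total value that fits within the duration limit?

Best selections within duration 24 and stock limits:
- 3×B + 3×C: duration 15, value 234
- 1×A + 2×B + 3×C: duration 22, value 224
- 1×A + 3×B + 2×C: duration 23, value 224
- 2×B + 3×C: duration 12, value 195
Best: 234 pts.

234 pts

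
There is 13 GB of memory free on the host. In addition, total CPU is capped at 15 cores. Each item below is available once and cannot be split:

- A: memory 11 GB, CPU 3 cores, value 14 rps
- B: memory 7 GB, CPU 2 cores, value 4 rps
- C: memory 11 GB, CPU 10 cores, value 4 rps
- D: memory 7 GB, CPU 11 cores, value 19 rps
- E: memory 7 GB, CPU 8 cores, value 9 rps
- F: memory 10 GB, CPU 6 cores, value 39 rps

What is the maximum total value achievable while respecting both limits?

Feasible sets respecting both limits:
- F: memory 10, CPU 6, value 39
- D: memory 7, CPU 11, value 19
- A: memory 11, CPU 3, value 14
- E: memory 7, CPU 8, value 9
Best: 39 rps.

39 rps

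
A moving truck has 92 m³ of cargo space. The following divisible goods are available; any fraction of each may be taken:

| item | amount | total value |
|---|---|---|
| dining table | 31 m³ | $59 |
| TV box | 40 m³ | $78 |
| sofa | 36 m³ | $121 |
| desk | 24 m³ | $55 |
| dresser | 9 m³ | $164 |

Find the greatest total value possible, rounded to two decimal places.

Take in order of value per unit:
- dresser (164/9 per unit): all 9 → value 164, running total 164.00
- sofa (121/36 per unit): all 36 → value 121, running total 285.00
- desk (55/24 per unit): all 24 → value 55, running total 340.00
- TV box (78/40 per unit): 23 of 40 → value 23×78/40 = 44.8500, running total 384.85
Total 384.85.

384.85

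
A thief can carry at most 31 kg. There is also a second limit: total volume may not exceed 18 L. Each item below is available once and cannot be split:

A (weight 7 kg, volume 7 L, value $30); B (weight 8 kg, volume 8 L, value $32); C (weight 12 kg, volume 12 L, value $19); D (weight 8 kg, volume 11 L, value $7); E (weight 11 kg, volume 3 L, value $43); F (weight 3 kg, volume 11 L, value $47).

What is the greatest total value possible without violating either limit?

Feasible sets respecting both limits:
- A+B+E: weight 26, volume 18, value 105
- E+F: weight 14, volume 14, value 90
- A+F: weight 10, volume 18, value 77
- B+E: weight 19, volume 11, value 75
Best: $105.

$105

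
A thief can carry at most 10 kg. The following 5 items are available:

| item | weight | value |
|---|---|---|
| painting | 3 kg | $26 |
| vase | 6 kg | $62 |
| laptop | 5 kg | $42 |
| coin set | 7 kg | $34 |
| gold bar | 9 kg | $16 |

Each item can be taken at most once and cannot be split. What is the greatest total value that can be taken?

$88

Check high-value combinations within 10 kg:
- painting+vase: weight 3+6=9, value 26+62=88
- painting+laptop: weight 3+5=8, value 26+42=68
- vase: weight 6, value 62
- painting+coin set: weight 3+7=10, value 26+34=60
Best: $88.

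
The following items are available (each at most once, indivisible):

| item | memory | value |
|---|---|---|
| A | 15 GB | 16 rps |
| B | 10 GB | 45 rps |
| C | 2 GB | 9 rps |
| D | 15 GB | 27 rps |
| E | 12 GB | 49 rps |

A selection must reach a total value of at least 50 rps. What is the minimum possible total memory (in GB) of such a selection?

12

Subsets with value ≥ 50, sorted by total memory:
- B+C: memory 12, value 54
- C+E: memory 14, value 58
- B+E: memory 22, value 94
- B+C+E: memory 24, value 103
Minimum memory: 12 GB.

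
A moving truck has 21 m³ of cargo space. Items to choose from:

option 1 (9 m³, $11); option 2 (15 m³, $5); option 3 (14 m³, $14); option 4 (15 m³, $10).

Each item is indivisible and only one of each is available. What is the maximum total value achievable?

Check high-value combinations within 21 m³:
- option 3: volume 14, value 14
- option 1: volume 9, value 11
- option 4: volume 15, value 10
Best: $14.

$14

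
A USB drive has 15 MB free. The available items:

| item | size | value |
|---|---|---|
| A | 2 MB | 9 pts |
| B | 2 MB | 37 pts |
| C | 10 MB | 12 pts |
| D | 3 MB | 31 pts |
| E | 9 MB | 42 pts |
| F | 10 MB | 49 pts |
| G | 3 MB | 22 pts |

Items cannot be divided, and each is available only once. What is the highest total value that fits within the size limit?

Check high-value combinations within 15 MB:
- B+D+F: size 2+3+10=15, value 37+31+49=117
- B+D+E: size 2+3+9=14, value 37+31+42=110
- B+F+G: size 2+10+3=15, value 37+49+22=108
Best: 117 pts.

117 pts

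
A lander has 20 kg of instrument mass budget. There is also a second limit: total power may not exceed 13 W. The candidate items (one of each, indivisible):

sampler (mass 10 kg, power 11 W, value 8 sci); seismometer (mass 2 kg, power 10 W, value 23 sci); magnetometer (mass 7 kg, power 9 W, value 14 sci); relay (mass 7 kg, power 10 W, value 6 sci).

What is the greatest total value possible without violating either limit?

23 sci

Feasible sets respecting both limits:
- seismometer: mass 2, power 10, value 23
- magnetometer: mass 7, power 9, value 14
- sampler: mass 10, power 11, value 8
Best: 23 sci.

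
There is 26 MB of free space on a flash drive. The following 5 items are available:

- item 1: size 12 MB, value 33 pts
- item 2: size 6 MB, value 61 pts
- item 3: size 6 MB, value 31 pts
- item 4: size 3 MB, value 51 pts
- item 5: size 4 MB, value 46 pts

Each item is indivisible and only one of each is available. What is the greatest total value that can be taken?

Check high-value combinations within 26 MB:
- item 1+item 2+item 4+item 5: size 12+6+3+4=25, value 33+61+51+46=191
- item 2+item 3+item 4+item 5: size 6+6+3+4=19, value 61+31+51+46=189
- item 1+item 3+item 4+item 5: size 12+6+3+4=25, value 33+31+51+46=161
- item 2+item 4+item 5: size 6+3+4=13, value 61+51+46=158
- item 1+item 2+item 4: size 12+6+3=21, value 33+61+51=145
Best: 191 pts.

191 pts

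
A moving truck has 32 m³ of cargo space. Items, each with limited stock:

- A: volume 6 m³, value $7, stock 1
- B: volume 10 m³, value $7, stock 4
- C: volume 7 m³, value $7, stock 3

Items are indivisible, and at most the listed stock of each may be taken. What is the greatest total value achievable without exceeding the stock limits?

$28

Top feasible selections:
- 1×A + 3×C: volume 27, value 28
- 1×A + 1×B + 2×C: volume 30, value 28
Best: $28.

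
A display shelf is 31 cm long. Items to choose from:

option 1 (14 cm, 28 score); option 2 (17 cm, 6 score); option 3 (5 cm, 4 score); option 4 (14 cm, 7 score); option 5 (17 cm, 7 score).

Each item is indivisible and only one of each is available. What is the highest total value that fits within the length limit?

Check high-value combinations within 31 cm:
- option 1+option 4: length 14+14=28, value 28+7=35
- option 1+option 5: length 14+17=31, value 28+7=35
- option 1+option 2: length 14+17=31, value 28+6=34
Best: 35 score.

35 score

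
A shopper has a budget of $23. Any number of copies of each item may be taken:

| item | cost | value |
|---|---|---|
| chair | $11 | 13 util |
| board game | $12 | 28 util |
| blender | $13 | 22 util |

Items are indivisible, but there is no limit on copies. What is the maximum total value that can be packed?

Best value-per-unit is board game at 28/12; filling with it alone gives 1×28 = 28.
Optimal mix: 1×chair + 1×board game → cost 23, value 41.

41 util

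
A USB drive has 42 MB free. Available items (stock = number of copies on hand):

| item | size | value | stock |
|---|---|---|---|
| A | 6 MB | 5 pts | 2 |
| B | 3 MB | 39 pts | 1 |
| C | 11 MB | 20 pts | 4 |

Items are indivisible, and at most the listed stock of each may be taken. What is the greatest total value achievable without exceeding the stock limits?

Best selections within size 42 and stock limits:
- 1×A + 1×B + 3×C: size 42, value 104
- 1×B + 3×C: size 36, value 99
Best: 104 pts.

104 pts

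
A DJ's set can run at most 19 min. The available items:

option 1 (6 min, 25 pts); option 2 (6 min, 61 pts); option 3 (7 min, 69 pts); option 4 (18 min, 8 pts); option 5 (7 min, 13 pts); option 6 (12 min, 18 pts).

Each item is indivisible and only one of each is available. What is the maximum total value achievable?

155 pts

Check high-value combinations within 19 min:
- option 1+option 2+option 3: duration 6+6+7=19, value 25+61+69=155
- option 2+option 3: duration 6+7=13, value 61+69=130
- option 1+option 2+option 5: duration 6+6+7=19, value 25+61+13=99
Best: 155 pts.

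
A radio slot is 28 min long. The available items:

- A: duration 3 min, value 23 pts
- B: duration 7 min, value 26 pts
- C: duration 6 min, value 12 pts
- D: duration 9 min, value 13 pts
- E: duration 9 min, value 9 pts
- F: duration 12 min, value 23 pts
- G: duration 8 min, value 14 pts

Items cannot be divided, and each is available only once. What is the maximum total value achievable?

84 pts

Check high-value combinations within 28 min:
- A+B+C+F: duration 3+7+6+12=28, value 23+26+12+23=84
- A+B+D+G: duration 3+7+9+8=27, value 23+26+13+14=76
- A+B+C+G: duration 3+7+6+8=24, value 23+26+12+14=75
- A+B+C+D: duration 3+7+6+9=25, value 23+26+12+13=74
Best: 84 pts.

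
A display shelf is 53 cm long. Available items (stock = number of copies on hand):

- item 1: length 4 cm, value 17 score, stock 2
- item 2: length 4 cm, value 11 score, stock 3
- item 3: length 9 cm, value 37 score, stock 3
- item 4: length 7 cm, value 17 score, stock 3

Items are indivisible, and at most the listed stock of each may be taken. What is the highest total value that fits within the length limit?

190 score

Top feasible selections:
- 2×item 1 + 1×item 2 + 3×item 3 + 2×item 4: length 53, value 190
- 2×item 1 + 2×item 2 + 3×item 3 + 1×item 4: length 50, value 184
Best: 190 score.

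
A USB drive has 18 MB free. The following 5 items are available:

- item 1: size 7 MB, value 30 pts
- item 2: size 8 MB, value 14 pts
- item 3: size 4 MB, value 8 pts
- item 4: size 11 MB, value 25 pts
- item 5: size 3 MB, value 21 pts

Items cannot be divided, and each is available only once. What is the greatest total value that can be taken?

Check high-value combinations within 18 MB:
- item 1+item 2+item 5: size 7+8+3=18, value 30+14+21=65
- item 1+item 3+item 5: size 7+4+3=14, value 30+8+21=59
- item 1+item 4: size 7+11=18, value 30+25=55
Best: 65 pts.

65 pts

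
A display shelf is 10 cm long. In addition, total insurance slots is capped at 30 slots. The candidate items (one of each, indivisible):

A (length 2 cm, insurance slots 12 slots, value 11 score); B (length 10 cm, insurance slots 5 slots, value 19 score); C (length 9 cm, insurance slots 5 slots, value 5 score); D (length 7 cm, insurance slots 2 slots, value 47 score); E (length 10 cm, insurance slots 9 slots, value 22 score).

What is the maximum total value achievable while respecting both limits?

Feasible sets respecting both limits:
- A+D: length 9, insurance slots 14, value 58
- D: length 7, insurance slots 2, value 47
- E: length 10, insurance slots 9, value 22
- B: length 10, insurance slots 5, value 19
Best: 58 score.

58 score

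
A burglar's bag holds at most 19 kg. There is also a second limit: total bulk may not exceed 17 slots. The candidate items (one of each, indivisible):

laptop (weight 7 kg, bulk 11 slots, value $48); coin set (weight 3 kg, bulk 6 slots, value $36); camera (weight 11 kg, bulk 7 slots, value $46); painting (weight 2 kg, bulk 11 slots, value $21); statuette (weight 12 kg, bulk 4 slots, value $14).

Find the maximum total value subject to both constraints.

Feasible sets respecting both limits:
- laptop+coin set: weight 10, bulk 17, value 84
- coin set+camera: weight 14, bulk 13, value 82
- laptop+statuette: weight 19, bulk 15, value 62
- coin set+painting: weight 5, bulk 17, value 57
Best: $84.

$84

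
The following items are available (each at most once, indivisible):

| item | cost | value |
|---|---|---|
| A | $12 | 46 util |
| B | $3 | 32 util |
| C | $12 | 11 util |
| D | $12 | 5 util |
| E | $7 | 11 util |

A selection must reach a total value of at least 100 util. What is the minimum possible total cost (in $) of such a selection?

Subsets with value ≥ 100, sorted by total cost:
- A+B+C+E: cost 34, value 100
- A+B+C+D+E: cost 46, value 105
Minimum cost: 34 $.

34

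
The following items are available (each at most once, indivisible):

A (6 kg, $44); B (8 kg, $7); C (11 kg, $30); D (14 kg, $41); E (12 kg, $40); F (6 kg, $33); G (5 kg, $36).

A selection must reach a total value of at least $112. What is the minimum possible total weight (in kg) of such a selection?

17

Subsets with value ≥ 112, sorted by total weight:
- A+F+G: weight 17, value 113
- A+E+G: weight 23, value 120
Minimum weight: 17 kg.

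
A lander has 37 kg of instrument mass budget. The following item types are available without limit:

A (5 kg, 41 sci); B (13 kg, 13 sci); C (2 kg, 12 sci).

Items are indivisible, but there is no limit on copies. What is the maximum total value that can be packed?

Best value-per-unit is A at 41/5; filling with it alone gives 7×41 = 287.
Optimal mix: 7×A + 1×C → mass 37, value 299.

299 sci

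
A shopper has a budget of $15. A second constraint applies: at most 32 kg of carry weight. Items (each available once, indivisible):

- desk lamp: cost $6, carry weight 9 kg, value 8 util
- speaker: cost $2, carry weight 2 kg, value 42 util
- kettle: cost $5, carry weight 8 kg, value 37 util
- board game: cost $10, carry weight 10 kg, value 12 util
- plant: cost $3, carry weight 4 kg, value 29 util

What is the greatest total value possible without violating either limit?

108 util

Feasible sets respecting both limits:
- speaker+kettle+plant: cost 10, carry weight 14, value 108
- desk lamp+speaker+kettle: cost 13, carry weight 19, value 87
- speaker+board game+plant: cost 15, carry weight 16, value 83
Best: 108 util.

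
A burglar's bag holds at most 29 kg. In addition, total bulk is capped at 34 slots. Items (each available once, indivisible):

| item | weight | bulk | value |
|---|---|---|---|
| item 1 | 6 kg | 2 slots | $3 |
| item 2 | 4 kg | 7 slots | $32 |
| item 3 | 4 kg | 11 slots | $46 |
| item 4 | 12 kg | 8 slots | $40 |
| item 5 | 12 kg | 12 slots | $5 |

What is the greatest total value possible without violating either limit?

Feasible sets respecting both limits:
- item 1+item 2+item 3+item 4: weight 26, bulk 28, value 121
- item 2+item 3+item 4: weight 20, bulk 26, value 118
- item 3+item 4+item 5: weight 28, bulk 31, value 91
- item 1+item 3+item 4: weight 22, bulk 21, value 89
Best: $121.

$121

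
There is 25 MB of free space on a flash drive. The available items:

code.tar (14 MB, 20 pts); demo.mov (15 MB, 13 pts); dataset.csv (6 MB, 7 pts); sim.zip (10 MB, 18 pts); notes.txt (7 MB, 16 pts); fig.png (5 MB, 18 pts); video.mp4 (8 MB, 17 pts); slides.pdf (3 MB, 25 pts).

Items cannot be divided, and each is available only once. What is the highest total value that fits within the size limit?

This is a 0/1 knapsack; check combinations near the capacity.
- sim.zip+notes.txt+fig.png+slides.pdf: size 10+7+5+3=25, value 18+16+18+25=77
- notes.txt+fig.png+video.mp4+slides.pdf: size 7+5+8+3=23, value 16+18+17+25=76
- dataset.csv+sim.zip+fig.png+slides.pdf: size 6+10+5+3=24, value 7+18+18+25=68
- dataset.csv+fig.png+video.mp4+slides.pdf: size 6+5+8+3=22, value 7+18+17+25=67
- dataset.csv+notes.txt+fig.png+slides.pdf: size 6+7+5+3=21, value 7+16+18+25=66
Best: 77 pts.

77 pts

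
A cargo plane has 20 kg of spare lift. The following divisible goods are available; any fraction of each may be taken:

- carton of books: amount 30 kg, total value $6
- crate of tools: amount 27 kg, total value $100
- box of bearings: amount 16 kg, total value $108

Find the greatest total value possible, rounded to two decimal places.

122.81

Take in order of value per unit:
- box of bearings (108/16 per unit): all 16 → value 108, running total 108.00
- crate of tools (100/27 per unit): 4 of 27 → value 4×100/27 = 14.8148, running total 122.81
Total 122.81.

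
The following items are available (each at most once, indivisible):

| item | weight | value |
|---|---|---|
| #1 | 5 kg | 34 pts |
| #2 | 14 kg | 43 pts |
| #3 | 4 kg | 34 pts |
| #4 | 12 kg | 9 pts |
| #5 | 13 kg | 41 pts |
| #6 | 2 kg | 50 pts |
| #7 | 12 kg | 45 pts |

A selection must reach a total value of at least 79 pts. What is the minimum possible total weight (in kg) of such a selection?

6

Subsets with value ≥ 79, sorted by total weight:
- #3+#6: weight 6, value 84
- #1+#6: weight 7, value 84
- #1+#3+#6: weight 11, value 118
- #6+#7: weight 14, value 95
Minimum weight: 6 kg.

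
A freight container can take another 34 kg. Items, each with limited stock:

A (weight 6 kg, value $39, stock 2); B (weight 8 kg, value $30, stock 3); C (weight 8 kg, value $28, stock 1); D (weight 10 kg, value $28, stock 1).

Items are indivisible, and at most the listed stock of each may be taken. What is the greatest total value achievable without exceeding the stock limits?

$138

Top feasible selections:
- 2×A + 2×B: weight 28, value 138
- 2×A + 1×B + 1×C: weight 28, value 136
Best: $138.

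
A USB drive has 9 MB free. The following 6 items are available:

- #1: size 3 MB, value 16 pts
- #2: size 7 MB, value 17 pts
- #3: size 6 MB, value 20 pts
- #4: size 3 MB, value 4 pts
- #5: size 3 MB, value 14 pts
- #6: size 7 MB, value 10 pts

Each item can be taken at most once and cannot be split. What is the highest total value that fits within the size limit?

36 pts

Check high-value combinations within 9 MB:
- #1+#3: size 3+6=9, value 16+20=36
- #3+#5: size 6+3=9, value 20+14=34
- #1+#4+#5: size 3+3+3=9, value 16+4+14=34
- #1+#5: size 3+3=6, value 16+14=30
Best: 36 pts.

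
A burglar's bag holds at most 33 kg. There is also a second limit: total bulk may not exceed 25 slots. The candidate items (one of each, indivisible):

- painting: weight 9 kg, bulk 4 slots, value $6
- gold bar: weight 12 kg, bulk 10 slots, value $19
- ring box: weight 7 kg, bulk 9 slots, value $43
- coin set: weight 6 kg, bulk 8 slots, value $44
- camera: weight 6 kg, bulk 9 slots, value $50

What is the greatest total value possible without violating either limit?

$100

Feasible sets respecting both limits:
- painting+coin set+camera: weight 21, bulk 21, value 100
- painting+ring box+camera: weight 22, bulk 22, value 99
- coin set+camera: weight 12, bulk 17, value 94
Best: $100.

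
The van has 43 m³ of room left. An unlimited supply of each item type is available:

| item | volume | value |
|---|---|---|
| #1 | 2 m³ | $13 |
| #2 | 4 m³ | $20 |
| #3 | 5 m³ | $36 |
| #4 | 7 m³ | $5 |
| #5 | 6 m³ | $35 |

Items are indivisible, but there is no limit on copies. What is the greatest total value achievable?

Best value-per-unit is #3 at 36/5; filling with it alone gives 8×36 = 288.
Optimal mix: 4×#1 + 7×#3 → volume 43, value 304.

$304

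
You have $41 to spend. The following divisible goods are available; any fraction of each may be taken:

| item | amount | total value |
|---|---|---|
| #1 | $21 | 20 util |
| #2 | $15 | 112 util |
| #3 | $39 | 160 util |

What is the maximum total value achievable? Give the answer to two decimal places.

Take in order of value per unit:
- #2 (112/15 per unit): all 15 → value 112, running total 112.00
- #3 (160/39 per unit): 26 of 39 → value 26×160/39 = 106.6667, running total 218.67
Total 218.67.

218.67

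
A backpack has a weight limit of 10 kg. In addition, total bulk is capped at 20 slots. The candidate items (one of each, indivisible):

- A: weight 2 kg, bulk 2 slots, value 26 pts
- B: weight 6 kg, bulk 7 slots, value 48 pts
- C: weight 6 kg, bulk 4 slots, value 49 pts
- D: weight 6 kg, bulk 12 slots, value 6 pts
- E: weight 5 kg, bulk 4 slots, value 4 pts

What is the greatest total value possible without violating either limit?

75 pts

Feasible sets respecting both limits:
- A+C: weight 8, bulk 6, value 75
- A+B: weight 8, bulk 9, value 74
- C: weight 6, bulk 4, value 49
Best: 75 pts.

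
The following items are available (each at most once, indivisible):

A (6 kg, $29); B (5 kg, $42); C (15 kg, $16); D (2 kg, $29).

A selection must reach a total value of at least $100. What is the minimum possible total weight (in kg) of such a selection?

Subsets with value ≥ 100, sorted by total weight:
- A+B+D: weight 13, value 100
- A+B+C+D: weight 28, value 116
Minimum weight: 13 kg.

13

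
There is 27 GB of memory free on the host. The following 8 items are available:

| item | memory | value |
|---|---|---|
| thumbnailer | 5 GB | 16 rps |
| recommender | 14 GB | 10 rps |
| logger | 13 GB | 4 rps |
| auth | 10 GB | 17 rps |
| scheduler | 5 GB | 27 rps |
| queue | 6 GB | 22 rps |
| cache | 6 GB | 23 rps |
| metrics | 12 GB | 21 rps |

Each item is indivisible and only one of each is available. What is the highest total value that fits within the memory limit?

This is a 0/1 knapsack; check combinations near the capacity.
- auth+scheduler+queue+cache: memory 10+5+6+6=27, value 17+27+22+23=89
- thumbnailer+scheduler+queue+cache: memory 5+5+6+6=22, value 16+27+22+23=88
- thumbnailer+auth+scheduler+cache: memory 5+10+5+6=26, value 16+17+27+23=83
- thumbnailer+auth+scheduler+queue: memory 5+10+5+6=26, value 16+17+27+22=82
Best: 89 rps.

89 rps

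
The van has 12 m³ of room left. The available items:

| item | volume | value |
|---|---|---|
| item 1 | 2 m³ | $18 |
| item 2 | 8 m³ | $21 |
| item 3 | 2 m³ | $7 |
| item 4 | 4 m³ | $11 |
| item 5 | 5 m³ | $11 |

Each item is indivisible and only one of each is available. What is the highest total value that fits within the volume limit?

Check high-value combinations within 12 m³:
- item 1+item 2+item 3: volume 2+8+2=12, value 18+21+7=46
- item 1+item 4+item 5: volume 2+4+5=11, value 18+11+11=40
- item 1+item 2: volume 2+8=10, value 18+21=39
- item 1+item 3+item 4: volume 2+2+4=8, value 18+7+11=36
Best: $46.

$46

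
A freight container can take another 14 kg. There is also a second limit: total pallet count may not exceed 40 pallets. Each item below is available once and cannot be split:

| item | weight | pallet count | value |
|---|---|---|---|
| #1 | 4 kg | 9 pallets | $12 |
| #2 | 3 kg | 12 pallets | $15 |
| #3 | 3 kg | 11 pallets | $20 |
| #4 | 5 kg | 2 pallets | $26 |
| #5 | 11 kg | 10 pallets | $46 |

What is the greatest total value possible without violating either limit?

$66

Feasible sets respecting both limits:
- #3+#5: weight 14, pallet count 21, value 66
- #2+#3+#4: weight 11, pallet count 25, value 61
- #2+#5: weight 14, pallet count 22, value 61
- #1+#3+#4: weight 12, pallet count 22, value 58
Best: $66.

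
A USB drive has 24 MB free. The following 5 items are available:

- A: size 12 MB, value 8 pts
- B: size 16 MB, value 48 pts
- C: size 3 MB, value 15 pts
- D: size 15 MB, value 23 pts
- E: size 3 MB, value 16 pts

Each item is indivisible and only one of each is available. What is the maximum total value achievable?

79 pts

This is a 0/1 knapsack; check combinations near the capacity.
- B+C+E: size 16+3+3=22, value 48+15+16=79
- B+E: size 16+3=19, value 48+16=64
- B+C: size 16+3=19, value 48+15=63
- C+D+E: size 3+15+3=21, value 15+23+16=54
- B: size 16, value 48
Best: 79 pts.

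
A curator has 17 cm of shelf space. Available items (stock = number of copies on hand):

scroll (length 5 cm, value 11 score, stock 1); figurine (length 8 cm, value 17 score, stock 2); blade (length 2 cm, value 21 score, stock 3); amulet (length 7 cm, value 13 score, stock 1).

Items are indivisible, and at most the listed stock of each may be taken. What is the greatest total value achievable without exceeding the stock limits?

80 score

Top feasible selections:
- 1×figurine + 3×blade: length 14, value 80
- 3×blade + 1×amulet: length 13, value 76
- 1×scroll + 3×blade: length 11, value 74
Best: 80 score.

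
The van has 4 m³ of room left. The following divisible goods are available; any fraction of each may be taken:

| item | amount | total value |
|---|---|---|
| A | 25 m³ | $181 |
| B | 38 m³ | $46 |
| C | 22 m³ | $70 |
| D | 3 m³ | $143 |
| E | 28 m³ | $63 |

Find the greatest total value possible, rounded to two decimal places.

Take in order of value per unit:
- D (143/3 per unit): all 3 → value 143, running total 143.00
- A (181/25 per unit): 1 of 25 → value 1×181/25 = 7.2400, running total 150.24
Total 150.24.

150.24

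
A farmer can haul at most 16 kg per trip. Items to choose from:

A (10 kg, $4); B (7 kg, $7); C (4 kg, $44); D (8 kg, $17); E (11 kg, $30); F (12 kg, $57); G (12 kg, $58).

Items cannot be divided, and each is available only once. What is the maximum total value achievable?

This is a 0/1 knapsack; check combinations near the capacity.
- C+G: weight 4+12=16, value 44+58=102
- C+F: weight 4+12=16, value 44+57=101
- C+E: weight 4+11=15, value 44+30=74
- C+D: weight 4+8=12, value 44+17=61
Best: $102.

$102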